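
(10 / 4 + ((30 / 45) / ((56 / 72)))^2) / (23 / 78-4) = -12363 / 14161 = -0.87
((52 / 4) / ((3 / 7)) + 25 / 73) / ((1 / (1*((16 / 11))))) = 107488 / 2409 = 44.62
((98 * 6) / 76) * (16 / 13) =2352 / 247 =9.52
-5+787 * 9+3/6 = 14157/2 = 7078.50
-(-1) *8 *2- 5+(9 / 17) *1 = 11.53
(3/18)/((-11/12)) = -2/11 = -0.18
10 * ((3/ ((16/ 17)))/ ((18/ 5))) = 425/ 48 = 8.85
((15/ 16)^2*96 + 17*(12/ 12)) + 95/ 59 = 48609/ 472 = 102.99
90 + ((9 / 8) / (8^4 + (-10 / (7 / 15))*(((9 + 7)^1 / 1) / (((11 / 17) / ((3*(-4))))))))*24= 72451359 / 804992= 90.00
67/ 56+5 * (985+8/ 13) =3588511/ 728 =4929.27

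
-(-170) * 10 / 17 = 100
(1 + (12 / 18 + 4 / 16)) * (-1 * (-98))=1127 / 6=187.83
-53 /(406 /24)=-636 /203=-3.13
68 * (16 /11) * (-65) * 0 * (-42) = 0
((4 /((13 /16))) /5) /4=16 /65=0.25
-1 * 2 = -2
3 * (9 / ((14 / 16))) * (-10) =-2160 / 7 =-308.57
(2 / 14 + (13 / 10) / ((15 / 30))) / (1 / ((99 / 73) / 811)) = 0.00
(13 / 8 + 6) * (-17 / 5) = -1037 / 40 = -25.92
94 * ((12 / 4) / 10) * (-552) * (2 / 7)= -4447.54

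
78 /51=26 /17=1.53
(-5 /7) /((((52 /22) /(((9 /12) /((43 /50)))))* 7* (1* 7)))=-4125 /766948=-0.01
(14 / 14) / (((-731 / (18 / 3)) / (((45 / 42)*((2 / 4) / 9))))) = -5 / 10234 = -0.00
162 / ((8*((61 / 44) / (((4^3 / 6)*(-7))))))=-66528 / 61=-1090.62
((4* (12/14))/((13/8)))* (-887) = -170304/91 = -1871.47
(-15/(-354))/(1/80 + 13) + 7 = 430133/61419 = 7.00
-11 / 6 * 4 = -22 / 3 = -7.33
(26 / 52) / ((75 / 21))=7 / 50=0.14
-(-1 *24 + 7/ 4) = 89/ 4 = 22.25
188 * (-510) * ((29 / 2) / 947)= -1390260 / 947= -1468.07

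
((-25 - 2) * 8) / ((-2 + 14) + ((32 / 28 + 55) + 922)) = -1512 / 6931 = -0.22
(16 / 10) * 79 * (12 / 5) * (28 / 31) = 212352 / 775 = 274.00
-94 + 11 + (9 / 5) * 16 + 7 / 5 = -264 / 5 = -52.80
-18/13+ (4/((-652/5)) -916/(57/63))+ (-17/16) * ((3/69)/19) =-15021083943/14816048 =-1013.84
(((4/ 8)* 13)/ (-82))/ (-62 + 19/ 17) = 221/ 169740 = 0.00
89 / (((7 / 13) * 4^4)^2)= 15041 / 3211264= 0.00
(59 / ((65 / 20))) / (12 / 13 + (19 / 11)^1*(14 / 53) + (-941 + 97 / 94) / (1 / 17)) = -12933272 / 11383198275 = -0.00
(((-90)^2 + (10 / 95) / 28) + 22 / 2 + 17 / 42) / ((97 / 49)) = 22655164 / 5529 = 4097.52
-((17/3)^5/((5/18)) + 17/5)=-2840173/135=-21038.32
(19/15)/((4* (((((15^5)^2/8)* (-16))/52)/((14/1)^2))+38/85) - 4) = -411502/147045850763619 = -0.00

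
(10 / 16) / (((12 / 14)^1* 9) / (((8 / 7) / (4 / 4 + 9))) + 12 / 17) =85 / 9276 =0.01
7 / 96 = 0.07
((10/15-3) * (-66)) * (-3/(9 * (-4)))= 77/6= 12.83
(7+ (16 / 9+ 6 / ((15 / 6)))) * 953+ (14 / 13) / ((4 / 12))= 6233557 / 585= 10655.65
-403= -403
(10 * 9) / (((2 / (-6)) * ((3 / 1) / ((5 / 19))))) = -450 / 19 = -23.68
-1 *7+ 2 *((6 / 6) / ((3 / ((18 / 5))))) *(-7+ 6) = -47 / 5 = -9.40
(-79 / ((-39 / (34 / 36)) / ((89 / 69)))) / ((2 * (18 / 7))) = 836689 / 1743768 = 0.48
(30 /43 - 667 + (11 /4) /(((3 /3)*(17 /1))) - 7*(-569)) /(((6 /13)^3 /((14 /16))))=29519.67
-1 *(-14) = 14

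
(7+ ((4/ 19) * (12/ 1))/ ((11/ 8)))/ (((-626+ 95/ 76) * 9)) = -7388/ 4700619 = -0.00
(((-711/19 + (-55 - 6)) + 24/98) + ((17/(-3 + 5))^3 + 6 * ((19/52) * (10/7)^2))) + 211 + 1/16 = 141650693/193648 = 731.49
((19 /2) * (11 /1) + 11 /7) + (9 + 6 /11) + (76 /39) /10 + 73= 5670017 /30030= 188.81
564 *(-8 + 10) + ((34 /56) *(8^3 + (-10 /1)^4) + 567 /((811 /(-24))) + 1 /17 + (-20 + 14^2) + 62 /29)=21471263675 /2798761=7671.70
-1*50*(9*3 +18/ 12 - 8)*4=-4100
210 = 210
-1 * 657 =-657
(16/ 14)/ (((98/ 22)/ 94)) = 8272/ 343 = 24.12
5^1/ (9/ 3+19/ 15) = 75/ 64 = 1.17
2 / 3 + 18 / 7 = 68 / 21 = 3.24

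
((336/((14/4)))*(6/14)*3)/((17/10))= 8640/119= 72.61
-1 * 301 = -301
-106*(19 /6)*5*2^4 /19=-4240 /3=-1413.33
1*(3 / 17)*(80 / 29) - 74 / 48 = -12481 / 11832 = -1.05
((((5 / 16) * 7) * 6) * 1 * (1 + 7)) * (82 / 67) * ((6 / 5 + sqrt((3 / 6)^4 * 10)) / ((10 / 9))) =7749 * sqrt(10) / 268 + 46494 / 335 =230.22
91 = 91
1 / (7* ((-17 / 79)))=-79 / 119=-0.66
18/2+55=64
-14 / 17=-0.82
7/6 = 1.17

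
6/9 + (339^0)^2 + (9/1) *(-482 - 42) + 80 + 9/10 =-139003/30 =-4633.43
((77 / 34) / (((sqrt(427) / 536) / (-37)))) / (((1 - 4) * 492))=27269 * sqrt(427) / 382653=1.47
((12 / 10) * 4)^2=576 / 25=23.04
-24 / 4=-6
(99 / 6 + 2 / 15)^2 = 249001 / 900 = 276.67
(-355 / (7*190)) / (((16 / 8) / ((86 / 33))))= -3053 / 8778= -0.35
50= 50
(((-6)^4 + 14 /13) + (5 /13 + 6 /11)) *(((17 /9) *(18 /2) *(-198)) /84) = -9466365 /182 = -52012.99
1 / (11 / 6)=6 / 11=0.55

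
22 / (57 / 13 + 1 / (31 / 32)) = 8866 / 2183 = 4.06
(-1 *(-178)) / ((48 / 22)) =979 / 12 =81.58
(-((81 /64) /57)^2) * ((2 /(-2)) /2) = 0.00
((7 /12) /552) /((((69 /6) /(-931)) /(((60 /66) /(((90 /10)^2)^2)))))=-32585 /2748849048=-0.00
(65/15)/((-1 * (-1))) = 13/3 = 4.33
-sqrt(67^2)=-67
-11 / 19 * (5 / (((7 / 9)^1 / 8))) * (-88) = 348480 / 133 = 2620.15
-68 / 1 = -68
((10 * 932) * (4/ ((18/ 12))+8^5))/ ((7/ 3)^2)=2748803520/ 49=56098031.02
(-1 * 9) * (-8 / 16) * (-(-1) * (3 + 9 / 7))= 135 / 7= 19.29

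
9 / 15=3 / 5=0.60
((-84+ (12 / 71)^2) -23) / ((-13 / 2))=1078486 / 65533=16.46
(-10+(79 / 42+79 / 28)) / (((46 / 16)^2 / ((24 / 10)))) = -5696 / 3703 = -1.54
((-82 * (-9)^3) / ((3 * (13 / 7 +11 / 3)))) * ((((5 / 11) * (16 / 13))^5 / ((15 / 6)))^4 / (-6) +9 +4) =1199155565620275955199964400037230451176342259031 / 25571178566489088731872172269040992392816002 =46894.81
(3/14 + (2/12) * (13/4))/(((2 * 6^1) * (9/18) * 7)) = 127/7056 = 0.02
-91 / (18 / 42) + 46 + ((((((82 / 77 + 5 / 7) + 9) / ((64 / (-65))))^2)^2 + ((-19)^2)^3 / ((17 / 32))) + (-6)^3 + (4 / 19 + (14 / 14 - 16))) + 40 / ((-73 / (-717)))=230941791977554424247783121 / 2607410746456276992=88571312.48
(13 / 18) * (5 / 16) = 65 / 288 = 0.23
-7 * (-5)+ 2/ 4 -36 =-1/ 2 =-0.50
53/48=1.10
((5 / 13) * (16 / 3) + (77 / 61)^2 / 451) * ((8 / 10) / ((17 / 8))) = 391228832 / 505739715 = 0.77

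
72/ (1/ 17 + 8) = 1224/ 137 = 8.93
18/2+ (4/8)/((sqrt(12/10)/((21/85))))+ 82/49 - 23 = -604/49+ 7 * sqrt(30)/340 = -12.21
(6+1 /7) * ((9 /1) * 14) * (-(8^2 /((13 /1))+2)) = -69660 /13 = -5358.46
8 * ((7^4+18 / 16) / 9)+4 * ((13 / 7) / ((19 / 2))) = 2556797 / 1197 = 2136.00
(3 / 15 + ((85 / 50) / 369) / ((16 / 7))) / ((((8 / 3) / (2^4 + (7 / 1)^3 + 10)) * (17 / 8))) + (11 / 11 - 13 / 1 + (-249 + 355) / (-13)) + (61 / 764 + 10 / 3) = -72654731 / 20261280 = -3.59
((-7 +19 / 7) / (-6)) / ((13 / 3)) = 15 / 91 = 0.16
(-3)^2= 9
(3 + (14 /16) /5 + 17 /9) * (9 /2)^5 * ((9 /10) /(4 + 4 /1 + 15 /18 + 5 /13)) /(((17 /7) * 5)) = 29387447271 /391136000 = 75.13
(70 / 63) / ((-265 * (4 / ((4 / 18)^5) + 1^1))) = -16 / 28170189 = -0.00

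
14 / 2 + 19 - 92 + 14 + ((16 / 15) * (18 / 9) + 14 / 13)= -9514 / 195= -48.79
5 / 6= 0.83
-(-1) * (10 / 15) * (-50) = -100 / 3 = -33.33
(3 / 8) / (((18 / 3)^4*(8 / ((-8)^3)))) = -1 / 54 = -0.02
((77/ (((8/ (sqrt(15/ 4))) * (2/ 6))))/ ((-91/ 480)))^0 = 1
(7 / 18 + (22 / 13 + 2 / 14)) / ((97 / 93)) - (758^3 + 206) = -435519715.87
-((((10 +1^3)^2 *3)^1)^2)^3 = -2287914286629609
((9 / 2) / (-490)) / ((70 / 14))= -9 / 4900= -0.00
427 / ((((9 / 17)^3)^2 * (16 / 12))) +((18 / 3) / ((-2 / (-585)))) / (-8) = 14326.09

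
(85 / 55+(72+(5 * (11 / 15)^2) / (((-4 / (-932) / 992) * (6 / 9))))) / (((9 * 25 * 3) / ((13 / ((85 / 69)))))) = 45996109757 / 3155625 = 14575.91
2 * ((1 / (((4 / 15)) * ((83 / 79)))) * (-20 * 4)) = -47400 / 83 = -571.08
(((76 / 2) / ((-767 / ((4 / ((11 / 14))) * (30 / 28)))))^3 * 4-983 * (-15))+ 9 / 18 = 17711335973662423 / 1201141418906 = 14745.42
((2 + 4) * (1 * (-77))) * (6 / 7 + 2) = -1320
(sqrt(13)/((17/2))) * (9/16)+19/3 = 9 * sqrt(13)/136+19/3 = 6.57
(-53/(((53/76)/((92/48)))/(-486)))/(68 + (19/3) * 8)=106191/178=596.58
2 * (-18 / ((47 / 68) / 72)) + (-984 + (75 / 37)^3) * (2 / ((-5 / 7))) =-1018.25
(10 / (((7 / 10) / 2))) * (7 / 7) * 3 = 85.71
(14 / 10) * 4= 28 / 5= 5.60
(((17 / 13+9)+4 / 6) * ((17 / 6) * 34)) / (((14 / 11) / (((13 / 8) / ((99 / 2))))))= 27.27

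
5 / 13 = 0.38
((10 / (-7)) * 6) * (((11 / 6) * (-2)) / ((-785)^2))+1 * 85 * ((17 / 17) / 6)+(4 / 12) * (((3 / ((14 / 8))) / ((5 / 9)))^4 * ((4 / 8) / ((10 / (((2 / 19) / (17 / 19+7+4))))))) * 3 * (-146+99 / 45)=5265276366730061 / 626961950343750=8.40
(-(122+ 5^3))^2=61009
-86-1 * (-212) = 126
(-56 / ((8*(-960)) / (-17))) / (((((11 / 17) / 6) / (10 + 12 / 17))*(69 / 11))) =-1.96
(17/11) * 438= 7446/11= 676.91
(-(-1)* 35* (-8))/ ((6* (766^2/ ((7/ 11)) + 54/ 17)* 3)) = -1666/ 98751375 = -0.00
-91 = -91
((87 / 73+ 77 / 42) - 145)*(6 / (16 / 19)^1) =-1181515 / 1168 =-1011.57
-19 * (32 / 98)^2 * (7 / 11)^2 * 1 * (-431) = 2096384 / 5929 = 353.58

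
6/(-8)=-3/4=-0.75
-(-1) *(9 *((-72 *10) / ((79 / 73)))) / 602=-236520 / 23779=-9.95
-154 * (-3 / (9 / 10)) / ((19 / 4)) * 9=18480 / 19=972.63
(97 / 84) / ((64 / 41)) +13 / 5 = 89773 / 26880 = 3.34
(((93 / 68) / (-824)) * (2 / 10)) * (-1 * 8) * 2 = 93 / 17510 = 0.01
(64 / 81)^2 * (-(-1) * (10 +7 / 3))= 151552 / 19683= 7.70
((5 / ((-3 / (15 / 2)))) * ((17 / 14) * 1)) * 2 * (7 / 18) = -425 / 36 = -11.81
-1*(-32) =32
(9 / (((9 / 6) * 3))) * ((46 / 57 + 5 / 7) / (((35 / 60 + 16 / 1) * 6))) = 2428 / 79401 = 0.03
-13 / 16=-0.81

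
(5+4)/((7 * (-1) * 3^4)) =-1/63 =-0.02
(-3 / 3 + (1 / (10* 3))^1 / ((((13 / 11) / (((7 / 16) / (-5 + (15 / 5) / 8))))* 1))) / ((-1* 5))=28937 / 144300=0.20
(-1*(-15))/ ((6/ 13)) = 65/ 2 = 32.50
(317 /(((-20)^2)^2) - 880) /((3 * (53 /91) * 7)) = -1830395879 /25440000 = -71.95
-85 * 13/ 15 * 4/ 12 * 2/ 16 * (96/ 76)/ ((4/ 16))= -884/ 57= -15.51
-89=-89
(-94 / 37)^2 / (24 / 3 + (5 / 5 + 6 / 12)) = 17672 / 26011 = 0.68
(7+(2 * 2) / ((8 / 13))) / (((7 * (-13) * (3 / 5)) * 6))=-15 / 364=-0.04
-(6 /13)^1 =-6 /13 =-0.46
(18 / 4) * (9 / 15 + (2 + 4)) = 297 / 10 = 29.70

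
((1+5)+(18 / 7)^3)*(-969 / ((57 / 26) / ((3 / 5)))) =-2092428 / 343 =-6100.37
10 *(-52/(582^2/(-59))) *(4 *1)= 30680/84681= 0.36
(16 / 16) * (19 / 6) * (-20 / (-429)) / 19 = 10 / 1287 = 0.01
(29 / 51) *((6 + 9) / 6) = 145 / 102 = 1.42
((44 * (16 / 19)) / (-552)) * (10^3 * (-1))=88000 / 1311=67.12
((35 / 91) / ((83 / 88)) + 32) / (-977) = -34968 / 1054183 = -0.03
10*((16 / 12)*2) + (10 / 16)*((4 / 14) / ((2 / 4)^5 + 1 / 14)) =1960 / 69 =28.41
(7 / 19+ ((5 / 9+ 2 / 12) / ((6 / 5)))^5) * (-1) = -124898487251 / 279172334592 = -0.45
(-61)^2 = 3721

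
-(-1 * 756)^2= -571536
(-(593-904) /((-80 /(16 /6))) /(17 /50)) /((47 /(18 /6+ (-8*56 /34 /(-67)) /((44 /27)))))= -20266315 /10010671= -2.02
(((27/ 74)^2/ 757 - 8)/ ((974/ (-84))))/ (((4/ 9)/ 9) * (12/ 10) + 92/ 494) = 23221473572115/ 8262852967612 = 2.81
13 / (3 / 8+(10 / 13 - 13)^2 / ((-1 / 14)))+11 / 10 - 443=-2502042019 / 5661930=-441.91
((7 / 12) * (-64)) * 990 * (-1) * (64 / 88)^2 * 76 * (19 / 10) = 31051776 / 11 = 2822888.73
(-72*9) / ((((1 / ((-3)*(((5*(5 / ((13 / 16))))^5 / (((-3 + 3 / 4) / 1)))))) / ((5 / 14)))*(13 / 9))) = -199065600000000000 / 33787663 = -5891665250.72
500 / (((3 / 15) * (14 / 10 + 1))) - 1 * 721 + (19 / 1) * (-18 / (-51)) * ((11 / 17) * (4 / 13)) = 322.00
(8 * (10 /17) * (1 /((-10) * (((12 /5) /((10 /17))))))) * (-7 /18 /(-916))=-175 /3573774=-0.00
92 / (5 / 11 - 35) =-253 / 95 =-2.66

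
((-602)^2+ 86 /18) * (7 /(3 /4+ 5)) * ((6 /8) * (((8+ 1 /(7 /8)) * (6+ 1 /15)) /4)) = 4749004624 /1035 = 4588410.26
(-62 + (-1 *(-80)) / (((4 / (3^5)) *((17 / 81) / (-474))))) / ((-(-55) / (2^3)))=-1596542.41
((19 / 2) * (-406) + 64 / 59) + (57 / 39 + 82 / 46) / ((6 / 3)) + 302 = -62666004 / 17641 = -3552.29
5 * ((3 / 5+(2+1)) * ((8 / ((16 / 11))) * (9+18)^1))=2673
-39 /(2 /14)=-273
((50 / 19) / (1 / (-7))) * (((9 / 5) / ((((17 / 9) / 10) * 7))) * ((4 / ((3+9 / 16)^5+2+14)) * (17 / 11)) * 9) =-305764761600 / 129260078057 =-2.37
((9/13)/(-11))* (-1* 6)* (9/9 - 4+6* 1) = 162/143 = 1.13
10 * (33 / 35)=66 / 7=9.43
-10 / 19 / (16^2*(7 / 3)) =-15 / 17024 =-0.00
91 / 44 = 2.07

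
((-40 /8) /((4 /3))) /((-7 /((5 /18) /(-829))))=-25 /139272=-0.00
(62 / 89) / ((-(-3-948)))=62 / 84639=0.00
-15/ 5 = -3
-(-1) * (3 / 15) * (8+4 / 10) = 42 / 25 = 1.68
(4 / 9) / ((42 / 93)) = 62 / 63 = 0.98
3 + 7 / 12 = 43 / 12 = 3.58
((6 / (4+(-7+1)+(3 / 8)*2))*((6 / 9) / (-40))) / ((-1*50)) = -1 / 625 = -0.00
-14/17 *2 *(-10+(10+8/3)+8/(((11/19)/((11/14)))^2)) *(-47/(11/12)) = 1923616/1309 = 1469.53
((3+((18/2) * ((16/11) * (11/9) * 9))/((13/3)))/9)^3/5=3869893/296595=13.05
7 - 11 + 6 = 2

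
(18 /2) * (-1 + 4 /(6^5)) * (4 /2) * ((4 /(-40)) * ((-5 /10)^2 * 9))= 1943 /480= 4.05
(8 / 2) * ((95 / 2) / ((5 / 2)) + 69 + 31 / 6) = 372.67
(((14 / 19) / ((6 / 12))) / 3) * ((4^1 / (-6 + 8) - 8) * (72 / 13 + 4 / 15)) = -63392 / 3705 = -17.11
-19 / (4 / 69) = -1311 / 4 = -327.75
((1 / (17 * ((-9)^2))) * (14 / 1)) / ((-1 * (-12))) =7 / 8262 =0.00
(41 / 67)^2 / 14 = 1681 / 62846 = 0.03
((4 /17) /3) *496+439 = 24373 /51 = 477.90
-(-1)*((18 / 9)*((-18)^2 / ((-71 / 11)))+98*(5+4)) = 55494 / 71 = 781.61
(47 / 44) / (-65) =-47 / 2860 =-0.02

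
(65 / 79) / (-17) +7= 9336 / 1343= 6.95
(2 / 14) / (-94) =-1 / 658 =-0.00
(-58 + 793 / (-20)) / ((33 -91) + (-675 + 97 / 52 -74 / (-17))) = 13923 / 103625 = 0.13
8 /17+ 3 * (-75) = -3817 /17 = -224.53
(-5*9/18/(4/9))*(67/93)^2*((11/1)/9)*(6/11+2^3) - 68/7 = -9736933/242172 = -40.21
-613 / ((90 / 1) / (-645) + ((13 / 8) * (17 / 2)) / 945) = 398548080 / 81217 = 4907.20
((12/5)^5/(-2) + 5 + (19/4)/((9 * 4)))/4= -15606529/1800000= -8.67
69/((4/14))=483/2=241.50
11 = 11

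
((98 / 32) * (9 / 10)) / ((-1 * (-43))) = 0.06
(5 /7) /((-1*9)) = -5 /63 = -0.08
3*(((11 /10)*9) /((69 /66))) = 3267 /115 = 28.41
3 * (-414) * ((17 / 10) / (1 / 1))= -10557 / 5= -2111.40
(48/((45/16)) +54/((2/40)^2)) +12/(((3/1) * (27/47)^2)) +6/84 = 1103741077/51030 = 21629.26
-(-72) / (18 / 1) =4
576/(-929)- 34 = -34.62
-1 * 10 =-10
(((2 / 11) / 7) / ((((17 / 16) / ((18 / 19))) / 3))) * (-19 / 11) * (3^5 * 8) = -3359232 / 14399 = -233.30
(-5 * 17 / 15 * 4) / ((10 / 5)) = -34 / 3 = -11.33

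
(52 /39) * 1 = 4 /3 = 1.33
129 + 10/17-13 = 1982/17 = 116.59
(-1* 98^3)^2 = 885842380864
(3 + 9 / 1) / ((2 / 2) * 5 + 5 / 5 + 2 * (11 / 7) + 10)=42 / 67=0.63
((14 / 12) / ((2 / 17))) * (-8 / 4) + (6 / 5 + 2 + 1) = -469 / 30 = -15.63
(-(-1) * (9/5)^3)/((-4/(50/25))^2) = 729/500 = 1.46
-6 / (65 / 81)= -486 / 65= -7.48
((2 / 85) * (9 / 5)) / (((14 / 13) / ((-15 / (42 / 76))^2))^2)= 39643648200 / 2000033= 19821.50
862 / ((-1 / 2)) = -1724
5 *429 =2145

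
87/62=1.40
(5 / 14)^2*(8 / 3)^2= 400 / 441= 0.91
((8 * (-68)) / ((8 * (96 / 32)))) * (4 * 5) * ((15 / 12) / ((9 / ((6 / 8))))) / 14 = -3.37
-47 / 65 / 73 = -47 / 4745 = -0.01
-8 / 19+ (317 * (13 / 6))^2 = 322669891 / 684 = 471739.61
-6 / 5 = -1.20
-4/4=-1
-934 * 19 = -17746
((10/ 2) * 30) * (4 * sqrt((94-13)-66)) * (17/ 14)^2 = 43350 * sqrt(15)/ 49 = 3426.40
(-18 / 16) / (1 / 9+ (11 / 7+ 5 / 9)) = -189 / 376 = -0.50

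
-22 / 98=-11 / 49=-0.22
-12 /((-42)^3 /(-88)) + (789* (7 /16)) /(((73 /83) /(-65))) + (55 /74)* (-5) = -3403833815819 /133407792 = -25514.51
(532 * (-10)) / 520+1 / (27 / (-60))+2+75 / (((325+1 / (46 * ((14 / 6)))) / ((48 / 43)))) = -5367970217 / 526509243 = -10.20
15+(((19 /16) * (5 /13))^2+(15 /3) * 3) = 1306945 /43264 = 30.21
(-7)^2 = 49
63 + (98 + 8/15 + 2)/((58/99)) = 1173/5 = 234.60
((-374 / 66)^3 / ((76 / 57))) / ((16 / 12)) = -4913 / 48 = -102.35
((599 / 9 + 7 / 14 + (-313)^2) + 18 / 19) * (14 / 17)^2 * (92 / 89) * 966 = 97338781820560 / 1466097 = 66393138.94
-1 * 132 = -132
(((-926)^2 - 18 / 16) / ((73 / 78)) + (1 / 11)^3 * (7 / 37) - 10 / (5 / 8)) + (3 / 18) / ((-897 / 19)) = 35453726409746279 / 38696913684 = 916190.03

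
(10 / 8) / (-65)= -1 / 52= -0.02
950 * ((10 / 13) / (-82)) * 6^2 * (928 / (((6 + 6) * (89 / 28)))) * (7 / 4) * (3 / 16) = -121495500 / 47437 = -2561.20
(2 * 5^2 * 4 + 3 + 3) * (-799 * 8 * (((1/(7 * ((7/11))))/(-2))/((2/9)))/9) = 3621068/49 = 73899.35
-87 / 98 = -0.89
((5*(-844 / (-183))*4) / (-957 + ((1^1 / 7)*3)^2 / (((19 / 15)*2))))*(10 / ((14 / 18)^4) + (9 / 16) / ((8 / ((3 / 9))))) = -56161299245 / 21303188844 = -2.64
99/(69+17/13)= 1.41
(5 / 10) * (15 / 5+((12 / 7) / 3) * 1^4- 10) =-45 / 14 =-3.21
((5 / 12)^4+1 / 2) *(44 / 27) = 120923 / 139968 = 0.86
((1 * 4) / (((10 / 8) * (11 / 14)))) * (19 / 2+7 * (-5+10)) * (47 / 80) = 29281 / 275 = 106.48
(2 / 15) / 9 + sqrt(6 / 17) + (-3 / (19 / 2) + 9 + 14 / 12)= sqrt(102) / 17 + 50611 / 5130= 10.46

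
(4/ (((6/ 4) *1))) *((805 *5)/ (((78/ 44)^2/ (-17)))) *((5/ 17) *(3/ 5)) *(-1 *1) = 15584800/ 1521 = 10246.42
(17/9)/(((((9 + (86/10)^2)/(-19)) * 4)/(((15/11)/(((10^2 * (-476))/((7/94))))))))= 95/411747072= 0.00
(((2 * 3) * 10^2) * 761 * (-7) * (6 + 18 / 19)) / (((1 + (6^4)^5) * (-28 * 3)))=5022600 / 69467010361196563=0.00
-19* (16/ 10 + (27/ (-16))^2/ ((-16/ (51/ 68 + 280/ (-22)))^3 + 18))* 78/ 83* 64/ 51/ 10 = -1640969536912693/ 420964930173800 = -3.90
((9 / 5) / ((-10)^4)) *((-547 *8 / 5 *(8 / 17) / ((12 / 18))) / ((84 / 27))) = -132921 / 3718750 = -0.04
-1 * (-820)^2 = -672400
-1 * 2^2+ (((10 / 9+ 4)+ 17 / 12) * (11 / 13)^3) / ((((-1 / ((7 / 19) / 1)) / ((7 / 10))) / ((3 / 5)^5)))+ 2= -2169912911 / 1043575000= -2.08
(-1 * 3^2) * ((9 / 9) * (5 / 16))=-45 / 16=-2.81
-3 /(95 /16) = -48 /95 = -0.51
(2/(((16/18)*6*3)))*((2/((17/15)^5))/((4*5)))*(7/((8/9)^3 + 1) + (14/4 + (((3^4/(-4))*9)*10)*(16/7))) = -10971885729375/394697528288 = -27.80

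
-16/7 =-2.29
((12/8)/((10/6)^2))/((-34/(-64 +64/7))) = 2592/2975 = 0.87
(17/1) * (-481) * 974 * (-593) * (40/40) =4722888014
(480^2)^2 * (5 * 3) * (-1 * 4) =-3185049600000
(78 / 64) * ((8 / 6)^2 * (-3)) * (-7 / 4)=91 / 8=11.38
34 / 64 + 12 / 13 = 605 / 416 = 1.45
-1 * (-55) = 55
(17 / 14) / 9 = 17 / 126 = 0.13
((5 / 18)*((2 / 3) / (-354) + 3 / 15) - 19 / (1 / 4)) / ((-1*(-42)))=-362941 / 200718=-1.81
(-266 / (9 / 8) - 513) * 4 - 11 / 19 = -2998.36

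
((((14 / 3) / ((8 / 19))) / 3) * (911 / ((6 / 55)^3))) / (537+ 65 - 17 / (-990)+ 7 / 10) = 221743435375 / 51554016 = 4301.19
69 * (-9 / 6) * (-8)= 828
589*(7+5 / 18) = 4286.61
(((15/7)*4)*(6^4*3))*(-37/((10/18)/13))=-28853403.43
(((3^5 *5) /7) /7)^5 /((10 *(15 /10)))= 176518460300625 /282475249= 624898.86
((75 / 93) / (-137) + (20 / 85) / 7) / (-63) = -1557 / 3537751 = -0.00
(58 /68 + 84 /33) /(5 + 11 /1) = 1271 /5984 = 0.21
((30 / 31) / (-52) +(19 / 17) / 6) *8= 27568 / 20553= 1.34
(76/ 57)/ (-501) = -4/ 1503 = -0.00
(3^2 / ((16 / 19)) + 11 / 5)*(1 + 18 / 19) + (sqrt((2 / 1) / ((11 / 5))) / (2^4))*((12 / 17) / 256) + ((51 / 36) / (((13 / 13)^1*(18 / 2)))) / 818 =3*sqrt(110) / 191488 + 421260551 / 16785360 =25.10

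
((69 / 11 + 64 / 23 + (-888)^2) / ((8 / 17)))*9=15081077.18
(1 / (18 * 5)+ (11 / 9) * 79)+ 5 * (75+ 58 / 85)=242239 / 510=474.98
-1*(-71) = 71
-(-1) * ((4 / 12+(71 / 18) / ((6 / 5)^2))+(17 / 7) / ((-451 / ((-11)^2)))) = 450241 / 185976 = 2.42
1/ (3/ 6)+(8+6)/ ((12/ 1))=19/ 6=3.17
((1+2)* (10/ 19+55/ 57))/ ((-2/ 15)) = -1275/ 38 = -33.55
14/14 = 1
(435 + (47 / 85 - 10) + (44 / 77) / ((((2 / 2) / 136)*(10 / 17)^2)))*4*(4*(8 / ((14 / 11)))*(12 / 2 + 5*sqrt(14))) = 8170010112 / 20825 + 1361668352*sqrt(14) / 4165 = 1615581.87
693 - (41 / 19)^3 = 4684366 / 6859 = 682.95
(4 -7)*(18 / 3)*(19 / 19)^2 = -18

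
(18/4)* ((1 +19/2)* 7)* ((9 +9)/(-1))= -11907/2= -5953.50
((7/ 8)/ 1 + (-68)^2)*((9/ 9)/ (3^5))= 4111/ 216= 19.03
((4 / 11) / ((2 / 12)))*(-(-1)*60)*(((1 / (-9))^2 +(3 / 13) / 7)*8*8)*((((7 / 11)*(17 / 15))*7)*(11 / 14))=1505.90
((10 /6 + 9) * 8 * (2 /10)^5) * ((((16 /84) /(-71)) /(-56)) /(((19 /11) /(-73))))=-102784 /1859090625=-0.00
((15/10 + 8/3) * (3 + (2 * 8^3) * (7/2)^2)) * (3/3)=313675/6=52279.17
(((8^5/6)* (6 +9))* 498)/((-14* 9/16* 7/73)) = -7941652480/147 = -54024846.80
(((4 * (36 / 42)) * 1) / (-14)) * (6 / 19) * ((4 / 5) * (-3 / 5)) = 864 / 23275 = 0.04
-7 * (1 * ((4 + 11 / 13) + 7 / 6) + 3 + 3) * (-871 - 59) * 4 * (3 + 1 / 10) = 12606398 / 13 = 969722.92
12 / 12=1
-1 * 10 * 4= -40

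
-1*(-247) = 247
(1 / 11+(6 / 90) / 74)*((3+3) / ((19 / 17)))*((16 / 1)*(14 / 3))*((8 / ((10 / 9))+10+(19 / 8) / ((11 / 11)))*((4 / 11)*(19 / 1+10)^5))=601380653290704 / 111925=5373068155.38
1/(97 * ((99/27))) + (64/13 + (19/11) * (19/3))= 660202/41613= 15.87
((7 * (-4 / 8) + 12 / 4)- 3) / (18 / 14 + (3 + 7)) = -49 / 158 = -0.31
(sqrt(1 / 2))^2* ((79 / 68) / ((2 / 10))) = 395 / 136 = 2.90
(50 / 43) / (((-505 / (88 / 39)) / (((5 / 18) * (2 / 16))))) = -275 / 1524393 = -0.00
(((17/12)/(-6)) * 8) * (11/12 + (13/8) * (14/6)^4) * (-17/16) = 9192223/93312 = 98.51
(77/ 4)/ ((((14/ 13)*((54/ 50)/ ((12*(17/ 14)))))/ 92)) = 1397825/ 63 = 22187.70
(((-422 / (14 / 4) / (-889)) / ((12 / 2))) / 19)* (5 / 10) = 211 / 354711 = 0.00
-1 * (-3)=3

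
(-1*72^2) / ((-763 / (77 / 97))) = 57024 / 10573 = 5.39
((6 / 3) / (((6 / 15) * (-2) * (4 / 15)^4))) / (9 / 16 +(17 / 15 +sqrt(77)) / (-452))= -6515934890625 / 7371768608-6435703125 * sqrt(77) / 1842942152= -914.55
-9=-9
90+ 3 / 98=8823 / 98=90.03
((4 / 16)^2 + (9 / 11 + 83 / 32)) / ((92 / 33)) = 3669 / 2944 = 1.25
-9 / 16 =-0.56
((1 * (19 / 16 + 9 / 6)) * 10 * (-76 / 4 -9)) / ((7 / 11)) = -2365 / 2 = -1182.50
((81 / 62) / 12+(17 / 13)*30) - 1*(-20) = 191311 / 3224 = 59.34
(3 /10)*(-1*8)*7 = -84 /5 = -16.80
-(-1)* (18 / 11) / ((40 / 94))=3.85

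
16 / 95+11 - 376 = -34659 / 95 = -364.83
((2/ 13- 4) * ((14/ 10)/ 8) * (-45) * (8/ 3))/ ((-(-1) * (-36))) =-175/ 78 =-2.24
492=492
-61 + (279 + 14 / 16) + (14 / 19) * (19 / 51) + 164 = 156325 / 408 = 383.15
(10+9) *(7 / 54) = 133 / 54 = 2.46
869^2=755161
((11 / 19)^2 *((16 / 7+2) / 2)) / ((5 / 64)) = 23232 / 2527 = 9.19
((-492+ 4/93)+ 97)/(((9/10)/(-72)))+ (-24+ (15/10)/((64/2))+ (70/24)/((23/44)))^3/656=55317499211129655217/1751268464787456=31587.10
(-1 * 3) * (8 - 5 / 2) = -33 / 2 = -16.50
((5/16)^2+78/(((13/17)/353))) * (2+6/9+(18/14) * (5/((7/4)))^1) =2147691713/9408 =228283.56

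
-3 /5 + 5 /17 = -26 /85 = -0.31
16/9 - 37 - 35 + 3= -605/9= -67.22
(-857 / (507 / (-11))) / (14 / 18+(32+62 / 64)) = 904992 / 1642511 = 0.55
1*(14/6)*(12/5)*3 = 84/5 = 16.80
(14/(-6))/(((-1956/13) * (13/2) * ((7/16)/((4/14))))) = 0.00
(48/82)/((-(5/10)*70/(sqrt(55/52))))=-12*sqrt(715)/18655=-0.02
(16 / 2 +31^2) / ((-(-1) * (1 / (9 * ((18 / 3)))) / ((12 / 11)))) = 627912 / 11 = 57082.91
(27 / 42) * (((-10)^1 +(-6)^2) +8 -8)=117 / 7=16.71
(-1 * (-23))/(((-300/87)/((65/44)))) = -9.85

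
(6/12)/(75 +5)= 1/160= 0.01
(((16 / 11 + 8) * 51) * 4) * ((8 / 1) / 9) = 56576 / 33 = 1714.42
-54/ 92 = -27/ 46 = -0.59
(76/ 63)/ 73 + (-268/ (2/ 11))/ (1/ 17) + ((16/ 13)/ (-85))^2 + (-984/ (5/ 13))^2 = 7323000121906214/ 1123098795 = 6520352.58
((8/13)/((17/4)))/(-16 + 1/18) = -576/63427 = -0.01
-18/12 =-3/2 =-1.50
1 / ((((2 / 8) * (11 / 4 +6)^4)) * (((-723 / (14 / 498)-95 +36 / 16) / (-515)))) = 421888 / 30985976875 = 0.00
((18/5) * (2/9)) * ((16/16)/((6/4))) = 8/15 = 0.53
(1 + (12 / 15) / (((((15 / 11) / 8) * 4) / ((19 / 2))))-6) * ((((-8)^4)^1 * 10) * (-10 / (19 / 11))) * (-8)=664666112 / 57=11660808.98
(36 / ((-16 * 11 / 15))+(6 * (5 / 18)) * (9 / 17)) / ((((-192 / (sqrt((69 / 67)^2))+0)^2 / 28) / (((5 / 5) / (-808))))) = 6054405 / 2778193690624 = 0.00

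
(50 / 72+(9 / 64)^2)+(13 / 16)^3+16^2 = 4741643 / 18432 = 257.25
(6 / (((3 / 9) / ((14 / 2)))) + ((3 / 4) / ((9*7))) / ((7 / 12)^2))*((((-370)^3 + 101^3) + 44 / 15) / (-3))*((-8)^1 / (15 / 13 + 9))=-5070447084092 / 3087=-1642516062.23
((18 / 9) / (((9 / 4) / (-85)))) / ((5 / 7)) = -952 / 9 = -105.78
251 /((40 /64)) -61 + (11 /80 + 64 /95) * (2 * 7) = 267487 /760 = 351.96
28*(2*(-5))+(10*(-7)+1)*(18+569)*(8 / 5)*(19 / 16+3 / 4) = -1258393 / 10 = -125839.30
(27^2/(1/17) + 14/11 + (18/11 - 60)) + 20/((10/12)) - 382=131757/11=11977.91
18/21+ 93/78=373/182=2.05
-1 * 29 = -29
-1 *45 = -45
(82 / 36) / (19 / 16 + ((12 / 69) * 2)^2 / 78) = 2255656 / 1177503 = 1.92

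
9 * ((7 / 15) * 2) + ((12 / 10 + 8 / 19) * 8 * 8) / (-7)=-122 / 19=-6.42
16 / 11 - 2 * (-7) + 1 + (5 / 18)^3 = 1056967 / 64152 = 16.48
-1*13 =-13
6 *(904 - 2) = 5412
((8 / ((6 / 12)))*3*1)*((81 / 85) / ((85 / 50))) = 26.91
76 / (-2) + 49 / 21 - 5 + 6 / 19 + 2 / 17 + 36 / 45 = -191054 / 4845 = -39.43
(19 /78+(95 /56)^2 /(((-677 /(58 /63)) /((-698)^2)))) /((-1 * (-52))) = -414365823317 /11302173792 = -36.66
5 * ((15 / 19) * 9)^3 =12301875 / 6859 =1793.54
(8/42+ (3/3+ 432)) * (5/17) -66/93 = 1402181/11067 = 126.70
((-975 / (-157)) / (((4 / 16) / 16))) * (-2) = -124800 / 157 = -794.90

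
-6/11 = -0.55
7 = 7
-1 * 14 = -14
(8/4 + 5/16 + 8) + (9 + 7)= 26.31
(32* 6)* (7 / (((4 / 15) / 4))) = 20160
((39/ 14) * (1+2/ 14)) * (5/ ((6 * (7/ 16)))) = 2080/ 343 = 6.06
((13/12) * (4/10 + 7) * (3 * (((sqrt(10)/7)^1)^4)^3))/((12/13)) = 78162500/41523861603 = 0.00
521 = 521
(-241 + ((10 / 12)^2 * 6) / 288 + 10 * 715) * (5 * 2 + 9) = 226836763 / 1728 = 131271.27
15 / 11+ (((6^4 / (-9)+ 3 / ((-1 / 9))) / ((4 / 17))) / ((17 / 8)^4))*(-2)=3925983 / 54043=72.65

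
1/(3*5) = 1/15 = 0.07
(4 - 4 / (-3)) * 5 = 26.67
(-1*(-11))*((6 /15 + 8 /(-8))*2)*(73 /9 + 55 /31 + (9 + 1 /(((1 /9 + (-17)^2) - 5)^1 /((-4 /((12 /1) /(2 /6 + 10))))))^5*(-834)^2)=-27371467792649007363518897919028 /50828418026855119005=-538507174828.60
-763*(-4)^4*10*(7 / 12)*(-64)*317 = 69349253120 / 3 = 23116417706.67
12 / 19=0.63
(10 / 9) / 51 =10 / 459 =0.02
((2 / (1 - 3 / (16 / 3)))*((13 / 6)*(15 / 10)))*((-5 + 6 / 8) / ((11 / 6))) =-2652 / 77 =-34.44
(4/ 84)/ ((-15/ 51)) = -17/ 105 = -0.16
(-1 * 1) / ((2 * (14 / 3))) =-3 / 28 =-0.11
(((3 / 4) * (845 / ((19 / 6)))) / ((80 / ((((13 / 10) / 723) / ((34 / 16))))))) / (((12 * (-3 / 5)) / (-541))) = 1188577 / 7472928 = 0.16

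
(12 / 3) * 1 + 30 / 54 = 41 / 9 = 4.56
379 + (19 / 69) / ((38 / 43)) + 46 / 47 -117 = 1707701 / 6486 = 263.29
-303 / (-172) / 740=303 / 127280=0.00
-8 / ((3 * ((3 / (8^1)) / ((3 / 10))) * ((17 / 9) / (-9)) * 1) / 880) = 152064 / 17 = 8944.94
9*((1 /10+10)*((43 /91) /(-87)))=-13029 /26390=-0.49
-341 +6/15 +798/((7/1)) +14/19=-21457/95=-225.86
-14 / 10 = -7 / 5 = -1.40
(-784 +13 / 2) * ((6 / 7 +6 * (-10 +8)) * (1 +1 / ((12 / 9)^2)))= 1516125 / 112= 13536.83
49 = 49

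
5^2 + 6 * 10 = 85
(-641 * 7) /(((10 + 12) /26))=-58331 /11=-5302.82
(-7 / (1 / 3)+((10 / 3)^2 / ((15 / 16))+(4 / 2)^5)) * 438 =90082 / 9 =10009.11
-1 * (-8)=8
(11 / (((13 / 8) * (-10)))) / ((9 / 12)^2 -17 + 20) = -704 / 3705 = -0.19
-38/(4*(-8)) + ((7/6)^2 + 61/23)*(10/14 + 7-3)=155389/7728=20.11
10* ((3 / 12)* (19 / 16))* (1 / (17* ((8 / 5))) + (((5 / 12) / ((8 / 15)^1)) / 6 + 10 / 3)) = 1085375 / 104448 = 10.39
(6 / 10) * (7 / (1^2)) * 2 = 42 / 5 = 8.40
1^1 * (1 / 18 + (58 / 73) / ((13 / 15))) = 16609 / 17082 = 0.97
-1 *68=-68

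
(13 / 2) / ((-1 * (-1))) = 13 / 2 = 6.50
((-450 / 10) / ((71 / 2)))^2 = 1.61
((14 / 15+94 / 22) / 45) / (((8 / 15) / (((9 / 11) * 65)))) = 11167 / 968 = 11.54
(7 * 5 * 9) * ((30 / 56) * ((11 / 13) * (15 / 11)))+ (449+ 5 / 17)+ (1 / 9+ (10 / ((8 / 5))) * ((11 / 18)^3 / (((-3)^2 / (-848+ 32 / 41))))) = 121238869127 / 237796884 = 509.84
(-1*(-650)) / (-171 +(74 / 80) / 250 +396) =6500000 / 2250037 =2.89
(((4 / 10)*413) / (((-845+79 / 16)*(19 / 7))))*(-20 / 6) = 0.24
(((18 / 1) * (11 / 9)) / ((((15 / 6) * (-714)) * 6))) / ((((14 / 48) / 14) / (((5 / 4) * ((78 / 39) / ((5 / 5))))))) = -88 / 357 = -0.25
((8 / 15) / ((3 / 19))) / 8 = 0.42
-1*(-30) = 30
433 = 433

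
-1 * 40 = -40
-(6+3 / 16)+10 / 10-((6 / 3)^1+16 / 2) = -243 / 16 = -15.19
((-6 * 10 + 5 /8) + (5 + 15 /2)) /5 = -75 /8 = -9.38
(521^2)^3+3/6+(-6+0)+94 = 19999831641819209.50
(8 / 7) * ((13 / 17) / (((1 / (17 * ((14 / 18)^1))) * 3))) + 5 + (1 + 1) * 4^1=455 / 27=16.85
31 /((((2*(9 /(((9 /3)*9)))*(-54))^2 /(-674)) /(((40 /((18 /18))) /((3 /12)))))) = -208940 /81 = -2579.51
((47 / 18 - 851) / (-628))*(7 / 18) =106897 / 203472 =0.53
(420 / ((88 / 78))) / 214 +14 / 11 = 7091 / 2354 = 3.01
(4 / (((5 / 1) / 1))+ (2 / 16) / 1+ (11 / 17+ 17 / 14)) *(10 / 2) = 13263 / 952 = 13.93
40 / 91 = 0.44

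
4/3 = 1.33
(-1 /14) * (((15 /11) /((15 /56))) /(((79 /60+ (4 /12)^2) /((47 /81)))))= -3760 /25443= -0.15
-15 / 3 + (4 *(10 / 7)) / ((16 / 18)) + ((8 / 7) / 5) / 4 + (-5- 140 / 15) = -1349 / 105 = -12.85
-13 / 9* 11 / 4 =-143 / 36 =-3.97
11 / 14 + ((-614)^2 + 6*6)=5278459 / 14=377032.79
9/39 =0.23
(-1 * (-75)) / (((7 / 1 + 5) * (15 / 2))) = 5 / 6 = 0.83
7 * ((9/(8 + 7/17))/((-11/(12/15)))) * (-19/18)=4522/7865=0.57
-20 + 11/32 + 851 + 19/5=133623/160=835.14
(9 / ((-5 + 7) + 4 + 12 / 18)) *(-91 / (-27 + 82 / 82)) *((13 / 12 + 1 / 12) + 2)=1197 / 80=14.96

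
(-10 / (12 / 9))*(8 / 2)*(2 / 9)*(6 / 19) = -40 / 19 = -2.11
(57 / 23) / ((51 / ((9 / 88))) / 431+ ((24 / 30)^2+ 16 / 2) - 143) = -0.02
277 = 277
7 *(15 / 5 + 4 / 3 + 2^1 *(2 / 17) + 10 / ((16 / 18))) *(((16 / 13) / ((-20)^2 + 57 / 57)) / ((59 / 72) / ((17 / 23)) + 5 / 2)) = 309792 / 3289403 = 0.09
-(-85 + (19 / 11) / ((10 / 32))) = 4371 / 55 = 79.47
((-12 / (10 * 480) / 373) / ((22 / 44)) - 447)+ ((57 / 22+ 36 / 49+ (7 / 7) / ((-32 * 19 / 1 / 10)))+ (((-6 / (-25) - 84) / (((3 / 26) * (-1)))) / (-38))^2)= -57162563761623 / 725779670000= -78.76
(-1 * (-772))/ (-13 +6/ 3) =-772/ 11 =-70.18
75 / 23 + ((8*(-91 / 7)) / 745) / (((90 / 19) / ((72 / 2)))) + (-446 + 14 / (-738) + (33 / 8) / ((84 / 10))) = -1569725209363 / 3540776400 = -443.33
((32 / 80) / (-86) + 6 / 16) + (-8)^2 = 110717 / 1720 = 64.37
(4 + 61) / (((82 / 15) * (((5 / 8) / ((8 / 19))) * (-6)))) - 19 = -15841 / 779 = -20.34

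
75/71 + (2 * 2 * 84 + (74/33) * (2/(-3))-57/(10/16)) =8588081/35145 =244.36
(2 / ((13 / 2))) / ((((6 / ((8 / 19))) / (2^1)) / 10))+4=3284 / 741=4.43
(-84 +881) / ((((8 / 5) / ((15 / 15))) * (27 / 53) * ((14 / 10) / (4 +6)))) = 5280125 / 756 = 6984.29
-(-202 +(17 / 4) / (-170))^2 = -65302561 / 1600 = -40814.10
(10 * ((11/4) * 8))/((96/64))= 440/3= 146.67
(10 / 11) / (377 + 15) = 5 / 2156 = 0.00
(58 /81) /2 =0.36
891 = 891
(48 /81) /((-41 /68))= -1088 /1107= -0.98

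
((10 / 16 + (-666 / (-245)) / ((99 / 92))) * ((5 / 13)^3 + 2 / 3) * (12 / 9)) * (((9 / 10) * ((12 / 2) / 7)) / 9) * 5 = 1.30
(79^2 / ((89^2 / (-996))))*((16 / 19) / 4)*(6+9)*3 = -1118886480 / 150499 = -7434.51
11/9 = 1.22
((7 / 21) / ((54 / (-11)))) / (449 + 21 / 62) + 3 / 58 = 6749959 / 130881582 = 0.05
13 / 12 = 1.08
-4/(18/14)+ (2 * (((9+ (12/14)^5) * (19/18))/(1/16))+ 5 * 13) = 57709355/151263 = 381.52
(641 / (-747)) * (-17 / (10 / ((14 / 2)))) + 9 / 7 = 601183 / 52290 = 11.50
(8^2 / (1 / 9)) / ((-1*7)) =-576 / 7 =-82.29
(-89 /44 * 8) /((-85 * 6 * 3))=89 /8415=0.01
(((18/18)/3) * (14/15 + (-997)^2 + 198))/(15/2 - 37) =-29826238/2655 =-11233.99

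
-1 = -1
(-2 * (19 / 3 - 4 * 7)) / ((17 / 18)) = 780 / 17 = 45.88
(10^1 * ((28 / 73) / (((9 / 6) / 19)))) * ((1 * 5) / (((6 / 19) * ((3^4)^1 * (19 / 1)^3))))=1400 / 1011123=0.00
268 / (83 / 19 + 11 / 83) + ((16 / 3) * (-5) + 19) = 51.88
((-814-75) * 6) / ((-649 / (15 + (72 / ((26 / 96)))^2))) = 63722476314 / 109681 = 580980.08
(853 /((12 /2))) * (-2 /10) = -853 /30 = -28.43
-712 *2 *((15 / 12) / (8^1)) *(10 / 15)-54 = -607 / 3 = -202.33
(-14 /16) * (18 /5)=-63 /20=-3.15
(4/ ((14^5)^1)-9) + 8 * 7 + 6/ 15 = 31866077/ 672280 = 47.40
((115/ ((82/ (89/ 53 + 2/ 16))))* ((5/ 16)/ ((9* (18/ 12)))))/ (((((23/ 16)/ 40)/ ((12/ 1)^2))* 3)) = 170000/ 2173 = 78.23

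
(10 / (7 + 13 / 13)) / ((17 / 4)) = 0.29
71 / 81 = 0.88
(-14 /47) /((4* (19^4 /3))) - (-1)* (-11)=-134751935 /12250174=-11.00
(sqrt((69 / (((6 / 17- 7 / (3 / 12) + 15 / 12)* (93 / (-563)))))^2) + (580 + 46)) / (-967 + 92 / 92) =-17857151 / 26876535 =-0.66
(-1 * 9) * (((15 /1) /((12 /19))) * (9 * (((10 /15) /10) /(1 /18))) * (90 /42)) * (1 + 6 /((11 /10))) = -4917105 /154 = -31929.25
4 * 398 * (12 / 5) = 3820.80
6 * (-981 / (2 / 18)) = -52974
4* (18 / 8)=9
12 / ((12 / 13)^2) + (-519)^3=-1677580139 / 12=-139798344.92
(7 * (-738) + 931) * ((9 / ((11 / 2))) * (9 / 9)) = -6930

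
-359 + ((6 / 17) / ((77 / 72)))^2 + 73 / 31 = -18938460592 / 53117911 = -356.54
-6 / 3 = -2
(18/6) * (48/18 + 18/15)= 58/5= 11.60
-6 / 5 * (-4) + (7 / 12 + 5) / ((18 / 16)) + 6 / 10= 1399 / 135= 10.36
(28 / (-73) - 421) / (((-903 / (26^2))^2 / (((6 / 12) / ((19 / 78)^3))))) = -19505251012416 / 2387608153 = -8169.37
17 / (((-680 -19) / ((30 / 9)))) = -170 / 2097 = -0.08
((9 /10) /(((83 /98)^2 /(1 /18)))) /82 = 2401 /2824490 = 0.00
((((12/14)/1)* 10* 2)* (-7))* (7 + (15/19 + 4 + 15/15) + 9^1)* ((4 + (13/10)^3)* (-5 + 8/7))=207810198/3325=62499.31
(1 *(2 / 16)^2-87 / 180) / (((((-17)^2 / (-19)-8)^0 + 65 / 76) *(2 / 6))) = -8531 / 11280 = -0.76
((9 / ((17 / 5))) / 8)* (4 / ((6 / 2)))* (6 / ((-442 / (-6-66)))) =1620 / 3757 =0.43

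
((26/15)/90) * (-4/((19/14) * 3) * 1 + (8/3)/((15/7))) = 2912/577125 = 0.01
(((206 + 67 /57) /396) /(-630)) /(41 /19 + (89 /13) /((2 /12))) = -21931 /1141798680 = -0.00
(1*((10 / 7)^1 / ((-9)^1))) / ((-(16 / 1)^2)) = 5 / 8064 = 0.00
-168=-168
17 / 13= 1.31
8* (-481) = -3848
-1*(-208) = 208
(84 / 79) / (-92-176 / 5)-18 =-75401 / 4187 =-18.01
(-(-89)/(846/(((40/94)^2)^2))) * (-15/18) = -0.00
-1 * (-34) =34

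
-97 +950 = 853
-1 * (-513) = 513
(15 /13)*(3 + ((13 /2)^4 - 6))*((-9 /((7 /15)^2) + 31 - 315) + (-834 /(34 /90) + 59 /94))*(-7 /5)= 16961335932789 /2326688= 7289905.62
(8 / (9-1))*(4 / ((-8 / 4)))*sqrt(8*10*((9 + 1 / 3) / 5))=-16*sqrt(21) / 3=-24.44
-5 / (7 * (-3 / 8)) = 40 / 21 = 1.90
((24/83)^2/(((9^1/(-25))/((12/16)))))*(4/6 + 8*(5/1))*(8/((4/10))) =-976000/6889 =-141.68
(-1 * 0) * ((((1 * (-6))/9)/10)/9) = 0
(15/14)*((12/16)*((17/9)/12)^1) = 85/672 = 0.13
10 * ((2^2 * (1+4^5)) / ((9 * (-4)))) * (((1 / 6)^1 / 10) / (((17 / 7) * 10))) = -0.78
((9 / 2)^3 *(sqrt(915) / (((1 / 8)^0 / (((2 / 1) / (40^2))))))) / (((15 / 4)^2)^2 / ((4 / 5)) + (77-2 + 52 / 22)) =32076 *sqrt(915) / 91394975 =0.01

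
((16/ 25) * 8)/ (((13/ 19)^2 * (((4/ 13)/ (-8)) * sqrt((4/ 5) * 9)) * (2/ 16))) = -369664 * sqrt(5)/ 975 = -847.79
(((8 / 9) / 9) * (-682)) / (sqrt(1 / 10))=-5456 * sqrt(10) / 81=-213.00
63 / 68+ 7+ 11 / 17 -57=-3293 / 68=-48.43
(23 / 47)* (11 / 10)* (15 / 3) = 2.69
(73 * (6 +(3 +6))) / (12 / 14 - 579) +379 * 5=2553800 / 1349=1893.11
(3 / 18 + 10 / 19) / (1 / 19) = 79 / 6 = 13.17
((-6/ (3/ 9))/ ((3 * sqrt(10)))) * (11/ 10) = -33 * sqrt(10)/ 50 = -2.09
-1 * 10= -10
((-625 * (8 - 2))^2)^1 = 14062500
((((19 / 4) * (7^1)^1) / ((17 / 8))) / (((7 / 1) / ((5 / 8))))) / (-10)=-0.14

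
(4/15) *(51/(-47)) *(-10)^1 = 136/47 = 2.89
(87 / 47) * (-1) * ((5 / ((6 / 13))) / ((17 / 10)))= -9425 / 799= -11.80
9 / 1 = 9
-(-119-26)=145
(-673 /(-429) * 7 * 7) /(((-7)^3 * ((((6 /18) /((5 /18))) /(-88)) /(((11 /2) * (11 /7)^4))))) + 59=1199891951 /1966419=610.19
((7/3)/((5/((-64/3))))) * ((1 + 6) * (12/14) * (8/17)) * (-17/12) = 1792/45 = 39.82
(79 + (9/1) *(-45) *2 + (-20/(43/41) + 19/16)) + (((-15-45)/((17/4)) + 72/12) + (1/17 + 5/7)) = -61913801/81872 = -756.23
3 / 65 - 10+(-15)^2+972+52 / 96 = 1852637 / 1560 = 1187.59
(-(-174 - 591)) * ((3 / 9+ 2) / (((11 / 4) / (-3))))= -21420 / 11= -1947.27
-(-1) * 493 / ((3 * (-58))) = -17 / 6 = -2.83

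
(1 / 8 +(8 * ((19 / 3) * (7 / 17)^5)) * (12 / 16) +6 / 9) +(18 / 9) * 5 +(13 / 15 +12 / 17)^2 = 35050443529 / 2555742600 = 13.71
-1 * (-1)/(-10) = -1/10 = -0.10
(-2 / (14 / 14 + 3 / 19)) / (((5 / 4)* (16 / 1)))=-19 / 220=-0.09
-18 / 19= -0.95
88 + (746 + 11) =845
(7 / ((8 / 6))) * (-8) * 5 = -210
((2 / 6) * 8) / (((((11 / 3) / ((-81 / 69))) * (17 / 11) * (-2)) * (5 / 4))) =432 / 1955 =0.22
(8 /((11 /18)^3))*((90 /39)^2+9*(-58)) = -370355328 /20449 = -18111.17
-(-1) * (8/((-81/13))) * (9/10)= -52/45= -1.16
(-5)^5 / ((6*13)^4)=-3125 / 37015056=-0.00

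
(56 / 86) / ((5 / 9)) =252 / 215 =1.17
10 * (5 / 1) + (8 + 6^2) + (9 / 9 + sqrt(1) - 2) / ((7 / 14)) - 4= 90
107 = 107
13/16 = 0.81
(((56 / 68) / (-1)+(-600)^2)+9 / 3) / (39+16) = 556367 / 85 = 6545.49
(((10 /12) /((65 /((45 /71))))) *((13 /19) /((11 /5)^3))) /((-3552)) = -625 /4251788992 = -0.00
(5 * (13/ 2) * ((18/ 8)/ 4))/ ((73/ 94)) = 27495/ 1168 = 23.54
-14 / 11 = -1.27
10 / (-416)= -5 / 208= -0.02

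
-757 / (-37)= 757 / 37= 20.46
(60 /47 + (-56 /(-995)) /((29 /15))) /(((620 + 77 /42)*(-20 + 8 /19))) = -3364482 /31371542657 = -0.00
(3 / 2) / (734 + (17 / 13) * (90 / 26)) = 507 / 249622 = 0.00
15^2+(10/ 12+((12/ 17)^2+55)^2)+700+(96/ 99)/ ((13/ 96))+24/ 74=10641297776875/ 2651457666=4013.38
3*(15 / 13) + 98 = 1319 / 13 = 101.46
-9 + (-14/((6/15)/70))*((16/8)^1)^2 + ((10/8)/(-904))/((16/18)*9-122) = -4043505211/412224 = -9809.00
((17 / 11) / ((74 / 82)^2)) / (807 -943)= -1681 / 120472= -0.01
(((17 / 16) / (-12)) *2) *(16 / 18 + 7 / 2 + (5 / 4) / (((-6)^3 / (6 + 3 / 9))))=-191777 / 248832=-0.77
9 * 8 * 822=59184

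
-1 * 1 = -1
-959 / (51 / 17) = -959 / 3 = -319.67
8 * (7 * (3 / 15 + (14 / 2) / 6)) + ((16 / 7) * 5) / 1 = 87.96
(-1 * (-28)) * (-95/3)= -2660/3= -886.67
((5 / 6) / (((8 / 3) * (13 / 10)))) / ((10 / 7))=35 / 208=0.17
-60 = -60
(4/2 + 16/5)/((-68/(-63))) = 819/170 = 4.82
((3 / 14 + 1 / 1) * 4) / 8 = 17 / 28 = 0.61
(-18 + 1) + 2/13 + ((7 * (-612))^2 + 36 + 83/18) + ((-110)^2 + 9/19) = 81649812941/4446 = 18364780.24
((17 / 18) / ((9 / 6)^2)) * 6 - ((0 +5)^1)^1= -2.48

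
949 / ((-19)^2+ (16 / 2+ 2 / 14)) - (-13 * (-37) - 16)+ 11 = -1166493 / 2584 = -451.43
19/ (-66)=-0.29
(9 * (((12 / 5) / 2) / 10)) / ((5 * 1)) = 27 / 125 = 0.22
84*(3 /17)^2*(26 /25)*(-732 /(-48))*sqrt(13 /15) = 99918*sqrt(195) /36125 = 38.62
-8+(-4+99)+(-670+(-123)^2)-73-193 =14280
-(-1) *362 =362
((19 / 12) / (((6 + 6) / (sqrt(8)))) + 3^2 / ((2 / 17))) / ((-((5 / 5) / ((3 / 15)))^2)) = -153 / 50-19 *sqrt(2) / 1800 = -3.07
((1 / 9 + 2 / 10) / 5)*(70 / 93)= 196 / 4185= 0.05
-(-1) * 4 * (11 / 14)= 22 / 7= 3.14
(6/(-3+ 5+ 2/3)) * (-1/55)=-9/220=-0.04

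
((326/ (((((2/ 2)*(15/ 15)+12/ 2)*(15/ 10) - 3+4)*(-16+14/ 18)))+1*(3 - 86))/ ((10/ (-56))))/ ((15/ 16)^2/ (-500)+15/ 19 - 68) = -145671507968/ 20602533061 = -7.07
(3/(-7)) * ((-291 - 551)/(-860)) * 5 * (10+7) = -21471/602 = -35.67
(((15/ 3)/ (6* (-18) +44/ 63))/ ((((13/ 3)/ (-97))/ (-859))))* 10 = -78740235/ 8788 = -8959.97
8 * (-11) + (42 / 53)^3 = -13027088 / 148877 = -87.50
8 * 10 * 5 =400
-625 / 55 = -125 / 11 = -11.36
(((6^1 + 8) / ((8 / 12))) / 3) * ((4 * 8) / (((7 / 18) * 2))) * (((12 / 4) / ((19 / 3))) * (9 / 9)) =136.42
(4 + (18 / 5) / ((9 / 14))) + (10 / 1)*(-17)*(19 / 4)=-7979 / 10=-797.90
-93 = -93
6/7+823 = 5767/7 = 823.86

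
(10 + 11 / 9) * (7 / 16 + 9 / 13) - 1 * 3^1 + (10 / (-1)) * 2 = -19321 / 1872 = -10.32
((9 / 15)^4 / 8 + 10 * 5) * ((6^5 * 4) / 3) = 324104976 / 625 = 518567.96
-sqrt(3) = -1.73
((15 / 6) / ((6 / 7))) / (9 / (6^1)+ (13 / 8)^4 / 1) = 7168 / 20823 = 0.34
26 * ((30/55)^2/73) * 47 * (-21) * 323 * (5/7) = -213141240/8833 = -24130.11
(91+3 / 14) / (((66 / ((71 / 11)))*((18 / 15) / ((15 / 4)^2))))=104.54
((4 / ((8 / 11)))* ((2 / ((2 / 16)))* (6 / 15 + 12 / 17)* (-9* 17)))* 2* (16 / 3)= -794112 / 5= -158822.40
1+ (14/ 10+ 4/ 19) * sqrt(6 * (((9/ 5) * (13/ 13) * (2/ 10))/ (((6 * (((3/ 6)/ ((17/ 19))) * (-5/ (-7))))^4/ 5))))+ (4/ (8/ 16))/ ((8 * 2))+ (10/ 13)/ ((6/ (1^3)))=722211 * sqrt(30)/ 4286875+ 127/ 78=2.55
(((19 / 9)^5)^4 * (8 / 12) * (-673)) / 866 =-25298052136928429864128319473 / 15792807431314950512499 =-1601871.75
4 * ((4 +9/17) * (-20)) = -6160/17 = -362.35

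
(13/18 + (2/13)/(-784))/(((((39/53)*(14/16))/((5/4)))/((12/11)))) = 8775475/5738733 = 1.53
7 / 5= 1.40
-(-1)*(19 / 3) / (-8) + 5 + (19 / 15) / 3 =1667 / 360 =4.63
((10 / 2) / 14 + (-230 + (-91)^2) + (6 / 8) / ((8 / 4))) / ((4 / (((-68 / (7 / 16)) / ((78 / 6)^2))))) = -15330498 / 8281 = -1851.29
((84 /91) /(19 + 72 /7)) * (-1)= -0.03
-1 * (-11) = 11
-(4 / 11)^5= -0.01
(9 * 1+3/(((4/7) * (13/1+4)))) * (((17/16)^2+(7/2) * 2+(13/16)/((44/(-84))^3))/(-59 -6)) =-31408827/88591360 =-0.35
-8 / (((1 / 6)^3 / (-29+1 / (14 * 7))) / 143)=351011232 / 49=7163494.53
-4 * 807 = -3228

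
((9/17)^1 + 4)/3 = 77/51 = 1.51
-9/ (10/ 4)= -18/ 5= -3.60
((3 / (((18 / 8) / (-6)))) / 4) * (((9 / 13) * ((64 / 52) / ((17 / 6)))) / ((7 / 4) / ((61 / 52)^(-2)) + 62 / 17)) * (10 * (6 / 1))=-6635520 / 1113391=-5.96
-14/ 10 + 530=2643/ 5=528.60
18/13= 1.38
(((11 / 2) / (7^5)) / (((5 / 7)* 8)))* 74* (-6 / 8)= -1221 / 384160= -0.00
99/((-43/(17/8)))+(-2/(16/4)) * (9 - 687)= 114933/344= 334.11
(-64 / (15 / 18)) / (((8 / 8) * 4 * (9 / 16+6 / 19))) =-9728 / 445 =-21.86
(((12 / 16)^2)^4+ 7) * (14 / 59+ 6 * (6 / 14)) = 67470385 / 3383296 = 19.94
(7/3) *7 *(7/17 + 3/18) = 2891/306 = 9.45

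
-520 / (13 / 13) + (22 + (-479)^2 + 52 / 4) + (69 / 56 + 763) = 12864333 / 56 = 229720.23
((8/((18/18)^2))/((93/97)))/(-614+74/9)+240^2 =57599.99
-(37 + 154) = -191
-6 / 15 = -2 / 5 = -0.40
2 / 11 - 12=-130 / 11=-11.82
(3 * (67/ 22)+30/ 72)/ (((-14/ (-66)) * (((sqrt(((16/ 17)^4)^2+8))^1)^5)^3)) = 84654562436727717798355283908679034519784345447292931569499292517624425734061 * sqrt(15025256706)/ 2383324467091660038500291156753823888248850635425246064224853852621072828813853918756864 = 0.00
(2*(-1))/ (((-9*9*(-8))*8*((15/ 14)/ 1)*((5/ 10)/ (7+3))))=-7/ 972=-0.01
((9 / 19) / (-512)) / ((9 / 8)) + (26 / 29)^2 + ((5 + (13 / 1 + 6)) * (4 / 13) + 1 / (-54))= 2932309513 / 358952256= 8.17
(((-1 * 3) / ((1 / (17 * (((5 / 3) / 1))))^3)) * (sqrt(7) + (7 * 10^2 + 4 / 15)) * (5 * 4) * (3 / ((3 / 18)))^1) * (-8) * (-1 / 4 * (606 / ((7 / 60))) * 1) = -1250933124480000 / 7-1786366800000 * sqrt(7) / 7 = -179379915254734.61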